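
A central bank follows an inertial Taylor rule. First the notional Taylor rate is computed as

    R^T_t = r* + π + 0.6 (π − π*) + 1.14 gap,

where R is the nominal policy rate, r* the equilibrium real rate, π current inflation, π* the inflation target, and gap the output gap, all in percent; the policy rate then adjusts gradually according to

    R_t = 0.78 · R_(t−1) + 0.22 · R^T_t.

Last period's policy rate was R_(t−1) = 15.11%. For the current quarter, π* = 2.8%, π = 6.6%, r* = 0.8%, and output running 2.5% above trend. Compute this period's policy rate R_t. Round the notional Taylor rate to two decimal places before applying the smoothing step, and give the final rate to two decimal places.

Output 2.5% above potential → gap = 2.5.
R^T_t = 0.8 + 6.6 + 0.6 × (6.6 − 2.8) + 1.14 × 2.5
   = 0.8 + 6.6 + 2.28 + 2.85 = 12.53
R_t = 0.78 × 15.11 + 0.22 × 12.53 = 11.7858 + 2.7566 = 14.54

14.54%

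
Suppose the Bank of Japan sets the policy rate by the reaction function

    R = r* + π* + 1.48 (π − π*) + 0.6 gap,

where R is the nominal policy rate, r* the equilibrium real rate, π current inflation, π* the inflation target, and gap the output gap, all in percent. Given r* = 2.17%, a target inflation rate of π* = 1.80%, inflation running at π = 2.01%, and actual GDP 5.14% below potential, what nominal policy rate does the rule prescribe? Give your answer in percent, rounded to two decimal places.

1.20%

Output 5.14% below potential → gap = -5.14.
R = 2.17 + 1.80 + 1.48 × (2.01 − 1.80) + 0.6 × (-5.14)
   = 2.17 + 1.8 + 0.3108 − 3.084 = 1.20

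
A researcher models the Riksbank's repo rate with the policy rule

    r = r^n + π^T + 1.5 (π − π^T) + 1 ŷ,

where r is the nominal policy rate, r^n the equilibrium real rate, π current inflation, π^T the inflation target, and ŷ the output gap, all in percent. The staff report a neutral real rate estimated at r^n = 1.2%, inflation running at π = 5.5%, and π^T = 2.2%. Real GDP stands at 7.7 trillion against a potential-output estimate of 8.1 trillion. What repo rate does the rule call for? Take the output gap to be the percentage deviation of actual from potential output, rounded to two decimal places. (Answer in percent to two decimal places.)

Output gap = 100 × (7.7 − 8.1) / 8.1 = -4.94%.
r = 1.20 + 2.20 + 1.5 × (5.50 − 2.20) + 1 × (-4.94)
   = 1.20 + 2.2 + 4.95 − 4.94 = 3.41

3.41%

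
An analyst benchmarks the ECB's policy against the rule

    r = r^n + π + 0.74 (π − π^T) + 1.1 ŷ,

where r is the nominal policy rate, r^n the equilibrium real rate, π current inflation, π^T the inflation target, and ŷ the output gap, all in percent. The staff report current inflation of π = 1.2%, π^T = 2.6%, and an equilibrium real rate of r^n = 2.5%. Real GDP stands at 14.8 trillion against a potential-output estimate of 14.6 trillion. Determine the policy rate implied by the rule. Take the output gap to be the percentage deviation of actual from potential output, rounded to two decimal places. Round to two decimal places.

4.17%

Output gap = 100 × (14.8 − 14.6) / 14.6 = 1.37%.
r = 2.50 + 1.20 + 0.74 × (1.20 − 2.60) + 1.1 × 1.37
   = 2.50 + 1.2 − 1.036 + 1.507 = 4.17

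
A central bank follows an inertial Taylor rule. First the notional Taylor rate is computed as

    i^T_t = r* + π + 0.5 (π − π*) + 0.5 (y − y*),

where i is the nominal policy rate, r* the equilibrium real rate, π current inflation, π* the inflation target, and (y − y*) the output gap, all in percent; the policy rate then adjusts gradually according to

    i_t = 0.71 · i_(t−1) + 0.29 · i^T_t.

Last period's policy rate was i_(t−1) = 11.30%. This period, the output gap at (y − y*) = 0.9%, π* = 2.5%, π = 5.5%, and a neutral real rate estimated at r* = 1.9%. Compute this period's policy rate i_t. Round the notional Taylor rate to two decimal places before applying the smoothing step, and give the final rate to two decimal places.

i^T_t = 1.9 + 5.5 + 0.5 × (5.5 − 2.5) + 0.5 × 0.9
   = 1.9 + 5.5 + 1.5 + 0.45 = 9.35
i_t = 0.71 × 11.30 + 0.29 × 9.35 = 8.023 + 2.7115 = 10.73

10.73%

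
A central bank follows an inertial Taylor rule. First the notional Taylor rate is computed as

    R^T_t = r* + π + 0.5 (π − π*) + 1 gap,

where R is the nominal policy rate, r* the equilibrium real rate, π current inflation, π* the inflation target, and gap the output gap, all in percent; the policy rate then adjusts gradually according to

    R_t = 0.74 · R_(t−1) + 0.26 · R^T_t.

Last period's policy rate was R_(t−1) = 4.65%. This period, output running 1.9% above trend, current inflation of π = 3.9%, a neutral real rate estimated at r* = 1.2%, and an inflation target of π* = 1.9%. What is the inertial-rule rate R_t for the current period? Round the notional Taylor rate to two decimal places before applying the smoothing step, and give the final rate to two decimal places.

Output 1.9% above potential → gap = 1.9.
R^T_t = 1.2 + 3.9 + 0.5 × (3.9 − 1.9) + 1 × 1.9
   = 1.2 + 3.9 + 1 + 1.9 = 8.00
R_t = 0.74 × 4.65 + 0.26 × 8.00 = 3.441 + 2.08 = 5.52

5.52%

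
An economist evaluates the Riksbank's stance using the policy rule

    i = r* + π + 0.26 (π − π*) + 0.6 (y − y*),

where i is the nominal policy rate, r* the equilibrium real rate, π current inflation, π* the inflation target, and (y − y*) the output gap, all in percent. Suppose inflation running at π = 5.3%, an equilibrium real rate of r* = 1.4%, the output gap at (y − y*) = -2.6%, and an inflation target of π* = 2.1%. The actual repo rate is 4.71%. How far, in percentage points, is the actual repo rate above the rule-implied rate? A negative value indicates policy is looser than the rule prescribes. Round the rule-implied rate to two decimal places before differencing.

i = 1.4 + 5.3 + 0.26 × (5.3 − 2.1) + 0.6 × (-2.6)
   = 1.4 + 5.3 + 0.832 − 1.56 = 5.97
Deviation = 4.71 − 5.97 = -1.26 pp.

-1.26 pp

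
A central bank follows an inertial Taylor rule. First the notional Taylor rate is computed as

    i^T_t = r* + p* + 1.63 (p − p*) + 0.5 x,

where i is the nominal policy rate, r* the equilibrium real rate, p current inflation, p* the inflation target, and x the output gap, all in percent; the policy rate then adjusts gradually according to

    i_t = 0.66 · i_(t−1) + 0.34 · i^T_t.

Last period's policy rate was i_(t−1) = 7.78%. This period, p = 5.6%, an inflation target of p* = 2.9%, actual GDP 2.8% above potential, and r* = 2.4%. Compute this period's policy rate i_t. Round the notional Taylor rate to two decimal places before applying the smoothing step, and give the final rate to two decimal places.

Output 2.8% above potential → x = 2.8.
i^T_t = 2.4 + 2.9 + 1.63 × (5.6 − 2.9) + 0.5 × 2.8
   = 2.4 + 2.9 + 4.401 + 1.4 = 11.10
i_t = 0.66 × 7.78 + 0.34 × 11.10 = 5.1348 + 3.774 = 8.91

8.91%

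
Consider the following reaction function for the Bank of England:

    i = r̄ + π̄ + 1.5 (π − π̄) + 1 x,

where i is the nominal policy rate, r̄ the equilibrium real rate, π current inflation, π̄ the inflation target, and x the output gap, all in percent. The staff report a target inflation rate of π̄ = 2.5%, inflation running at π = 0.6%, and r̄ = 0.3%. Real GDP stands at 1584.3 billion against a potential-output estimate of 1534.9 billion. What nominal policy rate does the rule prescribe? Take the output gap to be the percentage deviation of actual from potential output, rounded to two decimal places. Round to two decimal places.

3.17%

Output gap = 100 × (1584.3 − 1534.9) / 1534.9 = 3.22%.
i = 0.30 + 2.50 + 1.5 × (0.60 − 2.50) + 1 × 3.22
   = 0.30 + 2.5 − 2.85 + 3.22 = 3.17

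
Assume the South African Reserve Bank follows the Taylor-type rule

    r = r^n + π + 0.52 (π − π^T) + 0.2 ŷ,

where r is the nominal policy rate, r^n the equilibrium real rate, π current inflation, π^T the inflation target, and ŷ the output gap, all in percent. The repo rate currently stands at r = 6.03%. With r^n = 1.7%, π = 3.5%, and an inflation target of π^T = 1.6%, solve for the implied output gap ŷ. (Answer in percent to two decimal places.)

0.2 ŷ = 6.03 − 1.7 − 3.5 − 0.52 × (3.5 − 1.6) = -0.158
ŷ = -0.158 / 0.2 = -0.79

-0.79%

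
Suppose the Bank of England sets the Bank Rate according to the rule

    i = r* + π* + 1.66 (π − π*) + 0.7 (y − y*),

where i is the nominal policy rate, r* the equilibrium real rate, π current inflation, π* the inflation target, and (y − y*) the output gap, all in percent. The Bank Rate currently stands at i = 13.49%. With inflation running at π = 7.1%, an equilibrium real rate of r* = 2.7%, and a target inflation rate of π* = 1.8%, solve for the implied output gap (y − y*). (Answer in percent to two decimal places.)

0.7 (y − y*) = 13.49 − 2.7 − 1.8 − 1.66 × (7.1 − 1.8) = 0.192
(y − y*) = 0.192 / 0.7 = 0.27

0.27%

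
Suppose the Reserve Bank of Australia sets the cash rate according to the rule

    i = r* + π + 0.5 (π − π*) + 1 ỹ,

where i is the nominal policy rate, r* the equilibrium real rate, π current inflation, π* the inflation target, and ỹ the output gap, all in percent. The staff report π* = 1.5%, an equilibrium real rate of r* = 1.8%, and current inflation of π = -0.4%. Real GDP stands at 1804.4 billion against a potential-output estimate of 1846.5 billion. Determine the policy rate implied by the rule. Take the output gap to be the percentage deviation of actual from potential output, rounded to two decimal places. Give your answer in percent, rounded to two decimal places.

-1.83%

Output gap = 100 × (1804.4 − 1846.5) / 1846.5 = -2.28%.
i = 1.80 + (-0.40) + 0.5 × (-0.40 − 1.50) + 1 × (-2.28)
   = 1.80 − 0.4 − 0.95 − 2.28 = -1.83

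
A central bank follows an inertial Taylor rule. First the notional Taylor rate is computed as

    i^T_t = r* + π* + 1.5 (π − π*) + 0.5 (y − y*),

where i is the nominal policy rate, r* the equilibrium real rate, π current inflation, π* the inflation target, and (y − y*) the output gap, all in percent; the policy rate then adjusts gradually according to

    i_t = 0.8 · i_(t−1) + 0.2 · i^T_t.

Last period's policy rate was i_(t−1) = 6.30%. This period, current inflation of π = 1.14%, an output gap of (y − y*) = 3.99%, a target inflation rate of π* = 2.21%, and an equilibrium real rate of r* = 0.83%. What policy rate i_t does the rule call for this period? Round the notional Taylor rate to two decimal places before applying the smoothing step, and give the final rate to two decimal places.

i^T_t = 0.83 + 2.21 + 1.5 × (1.14 − 2.21) + 0.5 × 3.99
   = 0.83 + 2.21 − 1.605 + 1.995 = 3.43
i_t = 0.8 × 6.30 + 0.2 × 3.43 = 5.04 + 0.686 = 5.73

5.73%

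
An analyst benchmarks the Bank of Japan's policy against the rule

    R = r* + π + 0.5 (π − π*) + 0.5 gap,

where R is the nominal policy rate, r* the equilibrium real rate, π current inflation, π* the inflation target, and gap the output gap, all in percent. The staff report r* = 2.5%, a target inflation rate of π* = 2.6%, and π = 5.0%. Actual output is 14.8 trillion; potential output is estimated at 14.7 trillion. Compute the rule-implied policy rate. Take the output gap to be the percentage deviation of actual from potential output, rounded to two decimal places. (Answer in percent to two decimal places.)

9.04%

Output gap = 100 × (14.8 − 14.7) / 14.7 = 0.68%.
R = 2.50 + 5.00 + 0.5 × (5.00 − 2.60) + 0.5 × 0.68
   = 2.50 + 5 + 1.2 + 0.34 = 9.04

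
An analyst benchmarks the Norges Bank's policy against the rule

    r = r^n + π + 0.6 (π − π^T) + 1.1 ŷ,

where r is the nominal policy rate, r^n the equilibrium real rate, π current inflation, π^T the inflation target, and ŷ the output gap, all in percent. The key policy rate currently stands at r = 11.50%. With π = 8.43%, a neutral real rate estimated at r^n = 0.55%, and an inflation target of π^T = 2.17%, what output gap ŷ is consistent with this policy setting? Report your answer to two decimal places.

1.1 ŷ = 11.50 − 0.55 − 8.43 − 0.6 × (8.43 − 2.17) = -1.236
ŷ = -1.236 / 1.1 = -1.12

-1.12%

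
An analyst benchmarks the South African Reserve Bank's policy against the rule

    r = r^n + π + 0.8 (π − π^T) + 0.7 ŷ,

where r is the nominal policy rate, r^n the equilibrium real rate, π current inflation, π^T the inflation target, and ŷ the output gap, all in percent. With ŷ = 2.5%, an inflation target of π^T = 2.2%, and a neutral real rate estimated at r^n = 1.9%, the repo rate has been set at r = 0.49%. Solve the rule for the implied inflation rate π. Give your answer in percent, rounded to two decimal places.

Collecting π: r = r^n + (1 + 0.8) π − 0.8 π^T + 0.7 ŷ
1.8 π = 0.49 − 1.9 + 0.8 × 2.2 − 0.7 × 2.5 = -1.4
π = -1.4 / 1.8 = -0.78

-0.78%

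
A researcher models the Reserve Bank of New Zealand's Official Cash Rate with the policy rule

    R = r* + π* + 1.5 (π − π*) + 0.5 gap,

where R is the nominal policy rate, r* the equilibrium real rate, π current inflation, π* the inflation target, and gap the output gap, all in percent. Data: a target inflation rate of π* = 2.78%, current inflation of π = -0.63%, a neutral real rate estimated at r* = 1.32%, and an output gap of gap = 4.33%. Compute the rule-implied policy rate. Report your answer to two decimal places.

1.15%

R = 1.32 + 2.78 + 1.5 × (-0.63 − 2.78) + 0.5 × 4.33
   = 1.32 + 2.78 − 5.115 + 2.165 = 1.15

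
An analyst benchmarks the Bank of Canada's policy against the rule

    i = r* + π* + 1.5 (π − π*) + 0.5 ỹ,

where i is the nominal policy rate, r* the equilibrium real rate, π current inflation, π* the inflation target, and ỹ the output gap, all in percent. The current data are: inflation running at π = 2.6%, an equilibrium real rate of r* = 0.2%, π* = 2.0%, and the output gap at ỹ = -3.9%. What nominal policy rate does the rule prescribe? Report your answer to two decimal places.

i = 0.2 + 2.0 + 1.5 × (2.6 − 2.0) + 0.5 × (-3.9)
   = 0.2 + 2 + 0.9 − 1.95 = 1.15

1.15%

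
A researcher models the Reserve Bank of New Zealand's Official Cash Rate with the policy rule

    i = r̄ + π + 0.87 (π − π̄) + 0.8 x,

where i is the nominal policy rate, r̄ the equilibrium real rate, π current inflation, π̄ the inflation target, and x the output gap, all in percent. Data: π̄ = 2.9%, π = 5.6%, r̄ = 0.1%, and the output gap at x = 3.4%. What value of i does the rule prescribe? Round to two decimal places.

i = 0.1 + 5.6 + 0.87 × (5.6 − 2.9) + 0.8 × 3.4
   = 0.1 + 5.6 + 2.349 + 2.72 = 10.77

10.77%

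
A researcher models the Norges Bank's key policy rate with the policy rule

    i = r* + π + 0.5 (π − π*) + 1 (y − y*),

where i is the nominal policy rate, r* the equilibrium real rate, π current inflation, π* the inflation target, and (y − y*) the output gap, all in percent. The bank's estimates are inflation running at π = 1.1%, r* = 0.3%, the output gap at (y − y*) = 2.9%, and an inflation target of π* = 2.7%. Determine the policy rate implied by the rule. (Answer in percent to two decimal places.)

i = 0.3 + 1.1 + 0.5 × (1.1 − 2.7) + 1 × 2.9
   = 0.3 + 1.1 − 0.8 + 2.9 = 3.50

3.50%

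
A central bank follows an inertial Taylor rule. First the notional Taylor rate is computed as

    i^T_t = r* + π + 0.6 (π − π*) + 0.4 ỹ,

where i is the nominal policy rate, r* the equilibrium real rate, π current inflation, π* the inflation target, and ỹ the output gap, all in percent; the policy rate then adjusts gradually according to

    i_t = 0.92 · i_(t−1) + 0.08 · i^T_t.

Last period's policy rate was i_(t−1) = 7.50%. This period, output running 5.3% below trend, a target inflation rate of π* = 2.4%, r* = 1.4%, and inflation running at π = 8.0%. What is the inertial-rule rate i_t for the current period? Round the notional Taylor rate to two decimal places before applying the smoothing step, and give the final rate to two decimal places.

Output 5.3% below potential → ỹ = -5.3.
i^T_t = 1.4 + 8.0 + 0.6 × (8.0 − 2.4) + 0.4 × (-5.3)
   = 1.4 + 8 + 3.36 − 2.12 = 10.64
i_t = 0.92 × 7.50 + 0.08 × 10.64 = 6.9 + 0.8512 = 7.75

7.75%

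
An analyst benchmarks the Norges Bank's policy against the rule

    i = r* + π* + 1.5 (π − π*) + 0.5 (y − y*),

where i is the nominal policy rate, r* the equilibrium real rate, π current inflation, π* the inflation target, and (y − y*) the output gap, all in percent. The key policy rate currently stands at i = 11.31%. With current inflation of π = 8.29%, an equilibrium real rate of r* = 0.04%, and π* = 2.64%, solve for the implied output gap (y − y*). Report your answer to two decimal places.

0.5 (y − y*) = 11.31 − 0.04 − 2.64 − 1.5 × (8.29 − 2.64) = 0.155
(y − y*) = 0.155 / 0.5 = 0.31

0.31%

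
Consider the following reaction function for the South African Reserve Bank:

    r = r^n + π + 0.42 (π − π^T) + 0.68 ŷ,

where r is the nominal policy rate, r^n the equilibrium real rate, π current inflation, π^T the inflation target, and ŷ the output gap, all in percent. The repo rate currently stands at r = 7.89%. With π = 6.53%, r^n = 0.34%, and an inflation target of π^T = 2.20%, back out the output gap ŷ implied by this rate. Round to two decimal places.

-1.17%

0.68 ŷ = 7.89 − 0.34 − 6.53 − 0.42 × (6.53 − 2.20) = -0.7986
ŷ = -0.7986 / 0.68 = -1.17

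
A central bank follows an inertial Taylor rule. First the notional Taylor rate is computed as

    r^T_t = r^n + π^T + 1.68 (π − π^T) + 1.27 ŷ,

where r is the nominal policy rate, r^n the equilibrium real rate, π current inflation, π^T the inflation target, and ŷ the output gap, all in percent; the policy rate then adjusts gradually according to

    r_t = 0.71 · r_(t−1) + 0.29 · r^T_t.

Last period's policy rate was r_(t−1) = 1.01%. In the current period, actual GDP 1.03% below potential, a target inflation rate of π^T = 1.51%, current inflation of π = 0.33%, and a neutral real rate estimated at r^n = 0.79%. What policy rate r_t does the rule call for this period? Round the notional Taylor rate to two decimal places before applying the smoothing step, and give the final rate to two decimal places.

0.43%

Output 1.03% below potential → ŷ = -1.03.
r^T_t = 0.79 + 1.51 + 1.68 × (0.33 − 1.51) + 1.27 × (-1.03)
   = 0.79 + 1.51 − 1.9824 − 1.3081 = -0.99
r_t = 0.71 × 1.01 + 0.29 × (-0.99) = 0.7171 − 0.2871 = 0.43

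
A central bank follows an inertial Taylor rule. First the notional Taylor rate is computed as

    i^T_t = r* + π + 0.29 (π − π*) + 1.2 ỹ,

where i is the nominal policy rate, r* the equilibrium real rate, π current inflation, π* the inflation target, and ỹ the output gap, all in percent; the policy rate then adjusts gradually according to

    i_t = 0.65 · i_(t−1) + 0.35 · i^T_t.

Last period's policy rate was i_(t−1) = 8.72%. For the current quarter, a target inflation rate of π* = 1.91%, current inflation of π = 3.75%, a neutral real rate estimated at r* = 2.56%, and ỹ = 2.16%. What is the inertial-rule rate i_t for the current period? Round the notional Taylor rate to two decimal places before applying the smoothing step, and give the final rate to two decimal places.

8.97%

i^T_t = 2.56 + 3.75 + 0.29 × (3.75 − 1.91) + 1.2 × 2.16
   = 2.56 + 3.75 + 0.5336 + 2.592 = 9.44
i_t = 0.65 × 8.72 + 0.35 × 9.44 = 5.668 + 3.304 = 8.97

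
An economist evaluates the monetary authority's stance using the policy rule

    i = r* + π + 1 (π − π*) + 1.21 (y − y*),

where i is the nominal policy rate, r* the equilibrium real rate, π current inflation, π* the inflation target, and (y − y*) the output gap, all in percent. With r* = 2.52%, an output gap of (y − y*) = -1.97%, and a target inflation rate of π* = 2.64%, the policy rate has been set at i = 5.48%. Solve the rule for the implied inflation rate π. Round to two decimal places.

Collecting π: i = r* + (1 + 1) π − 1 π* + 1.21 (y − y*)
2 π = 5.48 − 2.52 + 1 × 2.64 − 1.21 × (-1.97) = 7.9837
π = 7.9837 / 2 = 3.99

3.99%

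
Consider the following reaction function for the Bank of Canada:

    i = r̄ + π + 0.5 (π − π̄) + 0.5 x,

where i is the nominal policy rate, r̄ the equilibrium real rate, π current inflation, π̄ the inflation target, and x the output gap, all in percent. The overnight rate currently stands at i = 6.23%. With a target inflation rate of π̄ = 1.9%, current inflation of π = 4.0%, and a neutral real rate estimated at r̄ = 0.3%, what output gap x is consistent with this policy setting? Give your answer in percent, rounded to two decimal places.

0.5 x = 6.23 − 0.3 − 4.0 − 0.5 × (4.0 − 1.9) = 0.88
x = 0.88 / 0.5 = 1.76

1.76%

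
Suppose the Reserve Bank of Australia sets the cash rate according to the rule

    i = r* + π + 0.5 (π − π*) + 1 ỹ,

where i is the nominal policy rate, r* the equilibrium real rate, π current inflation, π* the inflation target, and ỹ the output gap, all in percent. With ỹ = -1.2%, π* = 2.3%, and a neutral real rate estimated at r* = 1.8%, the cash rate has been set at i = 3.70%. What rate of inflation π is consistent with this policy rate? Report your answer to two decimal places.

2.83%

Collecting π: i = r* + (1 + 0.5) π − 0.5 π* + 1 ỹ
1.5 π = 3.70 − 1.8 + 0.5 × 2.3 − 1 × (-1.2) = 4.25
π = 4.25 / 1.5 = 2.83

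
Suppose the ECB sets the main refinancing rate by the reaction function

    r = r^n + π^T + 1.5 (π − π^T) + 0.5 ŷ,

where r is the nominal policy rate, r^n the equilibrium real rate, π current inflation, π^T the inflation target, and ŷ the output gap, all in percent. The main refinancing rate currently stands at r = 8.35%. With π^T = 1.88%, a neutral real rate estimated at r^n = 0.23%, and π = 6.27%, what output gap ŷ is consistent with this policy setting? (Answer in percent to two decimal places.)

-0.69%

0.5 ŷ = 8.35 − 0.23 − 1.88 − 1.5 × (6.27 − 1.88) = -0.345
ŷ = -0.345 / 0.5 = -0.69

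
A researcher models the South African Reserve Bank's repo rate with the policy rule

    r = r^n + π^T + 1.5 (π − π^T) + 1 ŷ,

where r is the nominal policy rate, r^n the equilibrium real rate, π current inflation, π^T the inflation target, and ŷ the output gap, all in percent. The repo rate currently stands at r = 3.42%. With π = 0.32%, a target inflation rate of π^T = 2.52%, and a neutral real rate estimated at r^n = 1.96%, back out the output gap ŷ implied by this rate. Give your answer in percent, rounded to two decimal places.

2.24%

1 ŷ = 3.42 − 1.96 − 2.52 − 1.5 × (0.32 − 2.52) = 2.24
ŷ = 2.24 / 1 = 2.24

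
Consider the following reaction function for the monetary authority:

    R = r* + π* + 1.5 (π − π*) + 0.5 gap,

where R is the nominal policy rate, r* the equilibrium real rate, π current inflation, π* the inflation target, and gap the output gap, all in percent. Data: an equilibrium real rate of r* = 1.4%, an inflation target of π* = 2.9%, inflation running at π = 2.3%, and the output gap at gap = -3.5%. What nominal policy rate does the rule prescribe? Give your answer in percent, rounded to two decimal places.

1.65%

R = 1.4 + 2.9 + 1.5 × (2.3 − 2.9) + 0.5 × (-3.5)
   = 1.4 + 2.9 − 0.9 − 1.75 = 1.65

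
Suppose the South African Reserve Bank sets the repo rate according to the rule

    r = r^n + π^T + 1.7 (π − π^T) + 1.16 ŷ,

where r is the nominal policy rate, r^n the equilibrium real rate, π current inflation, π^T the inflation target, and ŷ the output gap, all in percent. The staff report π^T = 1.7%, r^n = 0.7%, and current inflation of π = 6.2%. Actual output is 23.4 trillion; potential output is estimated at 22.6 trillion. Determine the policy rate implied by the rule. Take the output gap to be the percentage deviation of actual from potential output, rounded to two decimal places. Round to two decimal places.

Output gap = 100 × (23.4 − 22.6) / 22.6 = 3.54%.
r = 0.70 + 1.70 + 1.7 × (6.20 − 1.70) + 1.16 × 3.54
   = 0.70 + 1.7 + 7.65 + 4.1064 = 14.16

14.16%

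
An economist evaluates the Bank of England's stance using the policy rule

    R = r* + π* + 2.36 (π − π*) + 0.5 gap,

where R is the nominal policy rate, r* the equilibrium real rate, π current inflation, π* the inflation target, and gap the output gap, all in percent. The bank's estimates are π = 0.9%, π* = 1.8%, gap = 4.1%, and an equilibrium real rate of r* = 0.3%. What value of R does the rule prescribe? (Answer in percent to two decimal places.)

2.03%

R = 0.3 + 1.8 + 2.36 × (0.9 − 1.8) + 0.5 × 4.1
   = 0.3 + 1.8 − 2.124 + 2.05 = 2.03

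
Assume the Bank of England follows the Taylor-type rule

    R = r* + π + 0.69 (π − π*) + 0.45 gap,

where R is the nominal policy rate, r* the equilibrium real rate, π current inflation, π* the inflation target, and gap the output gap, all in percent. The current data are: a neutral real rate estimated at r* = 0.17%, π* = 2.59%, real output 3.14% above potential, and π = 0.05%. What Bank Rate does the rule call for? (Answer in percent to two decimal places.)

-0.12%

Output 3.14% above potential → gap = 3.14.
R = 0.17 + 0.05 + 0.69 × (0.05 − 2.59) + 0.45 × 3.14
   = 0.17 + 0.05 − 1.7526 + 1.413 = -0.12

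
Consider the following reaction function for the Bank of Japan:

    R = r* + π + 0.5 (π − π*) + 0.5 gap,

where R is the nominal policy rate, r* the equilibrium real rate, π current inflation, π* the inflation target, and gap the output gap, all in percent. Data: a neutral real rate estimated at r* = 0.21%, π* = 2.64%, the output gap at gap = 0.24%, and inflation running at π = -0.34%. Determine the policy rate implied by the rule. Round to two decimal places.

-1.50%

R = 0.21 + (-0.34) + 0.5 × (-0.34 − 2.64) + 0.5 × 0.24
   = 0.21 − 0.34 − 1.49 + 0.12 = -1.50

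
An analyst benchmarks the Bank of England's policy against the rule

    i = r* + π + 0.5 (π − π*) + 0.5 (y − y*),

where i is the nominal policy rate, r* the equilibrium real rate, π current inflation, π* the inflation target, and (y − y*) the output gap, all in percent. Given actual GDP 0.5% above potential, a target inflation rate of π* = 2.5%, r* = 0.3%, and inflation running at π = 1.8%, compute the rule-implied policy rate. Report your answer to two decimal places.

Output 0.5% above potential → (y − y*) = 0.5.
i = 0.3 + 1.8 + 0.5 × (1.8 − 2.5) + 0.5 × 0.5
   = 0.3 + 1.8 − 0.35 + 0.25 = 2.00

2.00%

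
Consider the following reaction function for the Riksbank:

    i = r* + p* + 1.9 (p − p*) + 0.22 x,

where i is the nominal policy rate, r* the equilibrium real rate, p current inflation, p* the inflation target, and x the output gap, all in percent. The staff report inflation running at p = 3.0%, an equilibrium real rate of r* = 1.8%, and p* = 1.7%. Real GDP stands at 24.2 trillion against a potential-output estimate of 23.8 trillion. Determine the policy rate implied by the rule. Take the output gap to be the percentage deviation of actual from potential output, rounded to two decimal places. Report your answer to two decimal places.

Output gap = 100 × (24.2 − 23.8) / 23.8 = 1.68%.
i = 1.80 + 1.70 + 1.9 × (3.00 − 1.70) + 0.22 × 1.68
   = 1.80 + 1.7 + 2.47 + 0.3696 = 6.34

6.34%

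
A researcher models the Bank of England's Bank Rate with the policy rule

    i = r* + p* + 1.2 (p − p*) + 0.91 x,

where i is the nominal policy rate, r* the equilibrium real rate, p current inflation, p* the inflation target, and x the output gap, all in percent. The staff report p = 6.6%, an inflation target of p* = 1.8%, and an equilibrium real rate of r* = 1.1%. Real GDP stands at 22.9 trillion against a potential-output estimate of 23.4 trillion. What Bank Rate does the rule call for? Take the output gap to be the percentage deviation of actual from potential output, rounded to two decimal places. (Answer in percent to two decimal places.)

Output gap = 100 × (22.9 − 23.4) / 23.4 = -2.14%.
i = 1.10 + 1.80 + 1.2 × (6.60 − 1.80) + 0.91 × (-2.14)
   = 1.10 + 1.8 + 5.76 − 1.9474 = 6.71

6.71%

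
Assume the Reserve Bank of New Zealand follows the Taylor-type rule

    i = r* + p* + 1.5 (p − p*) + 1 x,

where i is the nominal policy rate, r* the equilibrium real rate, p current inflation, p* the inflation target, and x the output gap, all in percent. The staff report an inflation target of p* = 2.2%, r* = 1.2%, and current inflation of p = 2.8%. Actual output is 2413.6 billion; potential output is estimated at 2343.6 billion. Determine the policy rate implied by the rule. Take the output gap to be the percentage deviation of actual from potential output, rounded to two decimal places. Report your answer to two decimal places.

7.29%

Output gap = 100 × (2413.6 − 2343.6) / 2343.6 = 2.99%.
i = 1.20 + 2.20 + 1.5 × (2.80 − 2.20) + 1 × 2.99
   = 1.20 + 2.2 + 0.9 + 2.99 = 7.29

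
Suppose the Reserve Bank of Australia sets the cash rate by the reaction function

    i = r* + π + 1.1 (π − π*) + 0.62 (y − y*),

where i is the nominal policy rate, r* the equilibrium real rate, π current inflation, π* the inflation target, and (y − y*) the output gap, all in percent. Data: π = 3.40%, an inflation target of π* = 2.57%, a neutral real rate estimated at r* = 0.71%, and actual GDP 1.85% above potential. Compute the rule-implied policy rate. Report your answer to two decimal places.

6.17%

Output 1.85% above potential → (y − y*) = 1.85.
i = 0.71 + 3.40 + 1.1 × (3.40 − 2.57) + 0.62 × 1.85
   = 0.71 + 3.4 + 0.913 + 1.147 = 6.17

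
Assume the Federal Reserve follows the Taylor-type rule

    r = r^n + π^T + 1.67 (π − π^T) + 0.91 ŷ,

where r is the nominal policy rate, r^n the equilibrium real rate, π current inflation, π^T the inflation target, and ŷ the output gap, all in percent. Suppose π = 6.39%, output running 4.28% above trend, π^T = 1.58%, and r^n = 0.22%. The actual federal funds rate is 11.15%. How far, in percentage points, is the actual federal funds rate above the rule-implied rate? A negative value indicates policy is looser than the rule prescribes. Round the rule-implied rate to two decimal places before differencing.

-2.58 pp

Output 4.28% above potential → ŷ = 4.28.
r = 0.22 + 1.58 + 1.67 × (6.39 − 1.58) + 0.91 × 4.28
   = 0.22 + 1.58 + 8.0327 + 3.8948 = 13.73
Deviation = 11.15 − 13.73 = -2.58 pp.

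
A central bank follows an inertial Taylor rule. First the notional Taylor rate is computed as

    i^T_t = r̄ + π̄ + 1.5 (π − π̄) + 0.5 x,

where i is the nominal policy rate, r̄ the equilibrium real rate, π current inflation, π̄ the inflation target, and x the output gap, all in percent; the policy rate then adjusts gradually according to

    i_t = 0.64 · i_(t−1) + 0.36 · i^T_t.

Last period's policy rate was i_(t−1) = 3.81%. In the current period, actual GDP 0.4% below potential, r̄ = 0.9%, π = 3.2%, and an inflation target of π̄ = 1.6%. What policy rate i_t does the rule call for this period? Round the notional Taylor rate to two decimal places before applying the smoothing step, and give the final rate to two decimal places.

4.13%

Output 0.4% below potential → x = -0.4.
i^T_t = 0.9 + 1.6 + 1.5 × (3.2 − 1.6) + 0.5 × (-0.4)
   = 0.9 + 1.6 + 2.4 − 0.2 = 4.70
i_t = 0.64 × 3.81 + 0.36 × 4.70 = 2.4384 + 1.692 = 4.13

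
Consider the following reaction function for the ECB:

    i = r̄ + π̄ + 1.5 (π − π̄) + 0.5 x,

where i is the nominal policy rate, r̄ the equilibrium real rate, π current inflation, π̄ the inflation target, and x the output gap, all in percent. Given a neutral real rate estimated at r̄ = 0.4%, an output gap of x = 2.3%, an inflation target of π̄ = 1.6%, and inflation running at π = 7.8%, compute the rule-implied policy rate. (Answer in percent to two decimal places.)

12.45%

i = 0.4 + 1.6 + 1.5 × (7.8 − 1.6) + 0.5 × 2.3
   = 0.4 + 1.6 + 9.3 + 1.15 = 12.45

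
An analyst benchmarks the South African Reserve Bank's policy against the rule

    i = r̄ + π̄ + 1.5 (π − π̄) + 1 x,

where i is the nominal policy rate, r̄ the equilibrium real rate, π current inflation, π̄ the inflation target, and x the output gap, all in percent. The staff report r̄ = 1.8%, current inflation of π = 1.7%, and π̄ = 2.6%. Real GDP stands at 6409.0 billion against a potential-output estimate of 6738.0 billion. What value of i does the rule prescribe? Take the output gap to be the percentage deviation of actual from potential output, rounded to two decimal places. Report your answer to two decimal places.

Output gap = 100 × (6409.0 − 6738.0) / 6738.0 = -4.88%.
i = 1.80 + 2.60 + 1.5 × (1.70 − 2.60) + 1 × (-4.88)
   = 1.80 + 2.6 − 1.35 − 4.88 = -1.83

-1.83%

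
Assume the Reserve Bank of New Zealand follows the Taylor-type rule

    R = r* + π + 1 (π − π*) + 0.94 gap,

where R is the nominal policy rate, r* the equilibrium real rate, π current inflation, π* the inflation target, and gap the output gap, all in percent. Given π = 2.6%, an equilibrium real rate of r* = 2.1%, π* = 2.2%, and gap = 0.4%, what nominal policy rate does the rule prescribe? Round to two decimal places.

5.48%

R = 2.1 + 2.6 + 1 × (2.6 − 2.2) + 0.94 × 0.4
   = 2.1 + 2.6 + 0.4 + 0.376 = 5.48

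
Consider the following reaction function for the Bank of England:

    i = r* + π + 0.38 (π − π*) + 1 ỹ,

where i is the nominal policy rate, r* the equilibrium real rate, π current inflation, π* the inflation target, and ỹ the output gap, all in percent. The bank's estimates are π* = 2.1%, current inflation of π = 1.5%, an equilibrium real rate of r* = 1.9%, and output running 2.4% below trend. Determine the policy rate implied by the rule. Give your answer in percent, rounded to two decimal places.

0.77%

Output 2.4% below potential → ỹ = -2.4.
i = 1.9 + 1.5 + 0.38 × (1.5 − 2.1) + 1 × (-2.4)
   = 1.9 + 1.5 − 0.228 − 2.4 = 0.77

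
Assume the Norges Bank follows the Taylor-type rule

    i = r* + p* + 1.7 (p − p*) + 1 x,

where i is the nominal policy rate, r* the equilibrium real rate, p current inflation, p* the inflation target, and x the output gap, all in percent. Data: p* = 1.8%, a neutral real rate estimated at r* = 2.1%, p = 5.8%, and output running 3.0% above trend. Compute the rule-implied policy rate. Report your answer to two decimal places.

Output 3.0% above potential → x = 3.0.
i = 2.1 + 1.8 + 1.7 × (5.8 − 1.8) + 1 × 3.0
   = 2.1 + 1.8 + 6.8 + 3 = 13.70

13.70%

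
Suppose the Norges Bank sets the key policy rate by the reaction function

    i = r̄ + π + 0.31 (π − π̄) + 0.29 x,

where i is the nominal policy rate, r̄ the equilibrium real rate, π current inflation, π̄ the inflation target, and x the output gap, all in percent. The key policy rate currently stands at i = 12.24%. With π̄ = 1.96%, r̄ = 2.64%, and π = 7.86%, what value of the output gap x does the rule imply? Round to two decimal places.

-0.31%

0.29 x = 12.24 − 2.64 − 7.86 − 0.31 × (7.86 − 1.96) = -0.089
x = -0.089 / 0.29 = -0.31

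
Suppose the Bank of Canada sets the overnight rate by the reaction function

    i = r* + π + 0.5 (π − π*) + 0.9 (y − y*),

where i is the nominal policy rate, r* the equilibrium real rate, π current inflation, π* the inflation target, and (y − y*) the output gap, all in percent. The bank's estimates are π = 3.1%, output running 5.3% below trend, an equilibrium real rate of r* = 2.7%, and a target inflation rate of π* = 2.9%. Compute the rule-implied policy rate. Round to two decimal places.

1.13%

Output 5.3% below potential → (y − y*) = -5.3.
i = 2.7 + 3.1 + 0.5 × (3.1 − 2.9) + 0.9 × (-5.3)
   = 2.7 + 3.1 + 0.1 − 4.77 = 1.13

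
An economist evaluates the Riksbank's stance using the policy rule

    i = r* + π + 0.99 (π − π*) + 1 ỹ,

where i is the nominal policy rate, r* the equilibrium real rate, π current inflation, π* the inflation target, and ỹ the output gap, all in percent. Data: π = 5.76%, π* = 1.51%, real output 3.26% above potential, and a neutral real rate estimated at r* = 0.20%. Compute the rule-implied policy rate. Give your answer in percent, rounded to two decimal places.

13.43%

Output 3.26% above potential → ỹ = 3.26.
i = 0.20 + 5.76 + 0.99 × (5.76 − 1.51) + 1 × 3.26
   = 0.20 + 5.76 + 4.2075 + 3.26 = 13.43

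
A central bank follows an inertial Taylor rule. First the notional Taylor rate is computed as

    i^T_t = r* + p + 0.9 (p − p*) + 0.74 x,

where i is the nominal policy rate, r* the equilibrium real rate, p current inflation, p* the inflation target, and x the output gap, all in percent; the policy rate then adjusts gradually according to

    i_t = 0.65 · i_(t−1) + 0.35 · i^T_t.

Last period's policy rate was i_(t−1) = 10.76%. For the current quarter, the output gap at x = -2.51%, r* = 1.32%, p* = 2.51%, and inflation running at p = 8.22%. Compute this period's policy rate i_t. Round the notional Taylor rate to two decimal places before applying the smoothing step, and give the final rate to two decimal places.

11.48%

i^T_t = 1.32 + 8.22 + 0.9 × (8.22 − 2.51) + 0.74 × (-2.51)
   = 1.32 + 8.22 + 5.139 − 1.8574 = 12.82
i_t = 0.65 × 10.76 + 0.35 × 12.82 = 6.994 + 4.487 = 11.48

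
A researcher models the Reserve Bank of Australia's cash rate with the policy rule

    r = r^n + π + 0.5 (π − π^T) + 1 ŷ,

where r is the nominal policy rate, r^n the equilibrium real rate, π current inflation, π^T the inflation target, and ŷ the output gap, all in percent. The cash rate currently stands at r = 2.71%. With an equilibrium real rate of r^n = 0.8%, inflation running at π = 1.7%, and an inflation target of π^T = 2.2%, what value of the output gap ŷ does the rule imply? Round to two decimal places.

1 ŷ = 2.71 − 0.8 − 1.7 − 0.5 × (1.7 − 2.2) = 0.46
ŷ = 0.46 / 1 = 0.46

0.46%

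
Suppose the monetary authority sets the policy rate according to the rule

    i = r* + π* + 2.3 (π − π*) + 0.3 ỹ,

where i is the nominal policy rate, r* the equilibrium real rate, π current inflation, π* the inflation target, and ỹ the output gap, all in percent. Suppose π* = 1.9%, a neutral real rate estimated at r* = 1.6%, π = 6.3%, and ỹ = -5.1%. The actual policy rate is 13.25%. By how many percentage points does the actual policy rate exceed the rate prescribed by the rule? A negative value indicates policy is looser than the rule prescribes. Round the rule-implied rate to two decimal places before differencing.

i = 1.6 + 1.9 + 2.3 × (6.3 − 1.9) + 0.3 × (-5.1)
   = 1.6 + 1.9 + 10.12 − 1.53 = 12.09
Deviation = 13.25 − 12.09 = 1.16 pp.

1.16 pp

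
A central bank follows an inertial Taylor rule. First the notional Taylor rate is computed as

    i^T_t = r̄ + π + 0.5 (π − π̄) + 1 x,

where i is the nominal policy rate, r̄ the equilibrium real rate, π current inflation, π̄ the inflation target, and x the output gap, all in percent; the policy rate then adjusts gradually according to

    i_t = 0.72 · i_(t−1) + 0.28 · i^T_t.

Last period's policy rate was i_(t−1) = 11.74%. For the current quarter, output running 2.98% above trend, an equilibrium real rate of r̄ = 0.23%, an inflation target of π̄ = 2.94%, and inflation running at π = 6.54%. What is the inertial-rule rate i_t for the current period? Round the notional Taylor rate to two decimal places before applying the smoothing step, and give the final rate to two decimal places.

11.69%

Output 2.98% above potential → x = 2.98.
i^T_t = 0.23 + 6.54 + 0.5 × (6.54 − 2.94) + 1 × 2.98
   = 0.23 + 6.54 + 1.8 + 2.98 = 11.55
i_t = 0.72 × 11.74 + 0.28 × 11.55 = 8.4528 + 3.234 = 11.69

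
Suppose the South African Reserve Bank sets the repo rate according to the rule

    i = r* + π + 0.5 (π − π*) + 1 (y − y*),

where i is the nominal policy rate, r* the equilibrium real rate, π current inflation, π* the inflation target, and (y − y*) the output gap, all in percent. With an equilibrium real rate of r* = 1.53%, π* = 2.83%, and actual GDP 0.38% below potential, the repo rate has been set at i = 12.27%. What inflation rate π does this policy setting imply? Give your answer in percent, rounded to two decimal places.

8.36%

Output 0.38% below potential → (y − y*) = -0.38.
Collecting π: i = r* + (1 + 0.5) π − 0.5 π* + 1 (y − y*)
1.5 π = 12.27 − 1.53 + 0.5 × 2.83 − 1 × (-0.38) = 12.535
π = 12.535 / 1.5 = 8.36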